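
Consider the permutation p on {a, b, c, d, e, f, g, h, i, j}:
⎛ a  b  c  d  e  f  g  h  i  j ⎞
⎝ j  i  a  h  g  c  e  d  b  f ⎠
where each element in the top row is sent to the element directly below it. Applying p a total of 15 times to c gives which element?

f

Tracing c → a → … returns to c after 4 steps, so c lies in a 4-cycle (a j f c).
On a 4-cycle, p^4 is the identity, so p^15 = p^3 there (15 ≡ 3 mod 4).
Advancing 3 steps from c: c → a → j → f.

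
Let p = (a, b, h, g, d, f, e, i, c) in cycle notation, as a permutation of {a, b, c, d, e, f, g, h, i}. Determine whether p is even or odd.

even

The cycle lengths are 9.
A cycle is odd iff its length is even; p has 0 even-length cycles, so sgn(p) = (−1)^0 and p is even.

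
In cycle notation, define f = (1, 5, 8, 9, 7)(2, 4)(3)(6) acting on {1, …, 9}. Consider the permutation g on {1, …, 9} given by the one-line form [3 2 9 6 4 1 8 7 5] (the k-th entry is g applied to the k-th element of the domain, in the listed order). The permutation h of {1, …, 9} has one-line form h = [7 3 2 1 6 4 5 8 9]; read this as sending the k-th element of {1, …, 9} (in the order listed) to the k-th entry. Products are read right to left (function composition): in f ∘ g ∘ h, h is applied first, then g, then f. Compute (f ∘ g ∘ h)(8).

1

Apply the permutations in order: h(8) = 8, then g(8) = 7, then f(7) = 1. So (f ∘ g ∘ h)(8) = 1.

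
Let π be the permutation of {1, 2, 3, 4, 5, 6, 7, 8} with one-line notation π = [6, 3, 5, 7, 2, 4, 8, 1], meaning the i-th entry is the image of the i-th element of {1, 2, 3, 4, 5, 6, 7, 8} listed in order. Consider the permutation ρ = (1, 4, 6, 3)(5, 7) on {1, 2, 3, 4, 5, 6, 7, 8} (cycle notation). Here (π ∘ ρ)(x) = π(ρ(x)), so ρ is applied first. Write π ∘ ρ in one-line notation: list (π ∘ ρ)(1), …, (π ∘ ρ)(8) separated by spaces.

For each element, apply ρ then π: 1 → 4 → 7; 2 → 2 → 3; 3 → 1 → 6; 4 → 6 → 4; 5 → 7 → 8; 6 → 3 → 5; 7 → 5 → 2; 8 → 8 → 1.
Collecting the images, π ∘ ρ = [7 3 6 4 8 5 2 1].

7 3 6 4 8 5 2 1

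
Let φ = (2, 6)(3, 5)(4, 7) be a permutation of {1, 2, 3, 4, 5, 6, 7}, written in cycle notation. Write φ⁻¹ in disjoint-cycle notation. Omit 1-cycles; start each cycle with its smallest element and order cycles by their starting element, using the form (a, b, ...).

(2, 6)(3, 5)(4, 7)

The inverse reverses each cycle.
Reversing each cycle of φ and rotating so the smallest element leads gives (2, 6)(3, 5)(4, 7).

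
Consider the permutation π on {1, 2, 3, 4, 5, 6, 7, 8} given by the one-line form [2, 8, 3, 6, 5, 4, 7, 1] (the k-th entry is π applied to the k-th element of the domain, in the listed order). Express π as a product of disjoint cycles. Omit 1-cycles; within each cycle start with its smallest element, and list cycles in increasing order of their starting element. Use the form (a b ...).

(1 2 8)(4 6)

Iterating π from 1 gives 1 → 2 → 8 → 1; that is the 3-cycle (1 2 8).
Continuing from each remaining unvisited element yields (1 2 8)(4 6).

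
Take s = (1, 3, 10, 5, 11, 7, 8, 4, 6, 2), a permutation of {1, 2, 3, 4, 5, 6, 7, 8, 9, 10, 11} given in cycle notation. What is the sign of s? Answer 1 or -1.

-1

The cycle lengths are 10, 1.
A cycle is odd iff its length is even; s has 1 even-length cycle, so sgn(s) = (−1)^1 and s is odd.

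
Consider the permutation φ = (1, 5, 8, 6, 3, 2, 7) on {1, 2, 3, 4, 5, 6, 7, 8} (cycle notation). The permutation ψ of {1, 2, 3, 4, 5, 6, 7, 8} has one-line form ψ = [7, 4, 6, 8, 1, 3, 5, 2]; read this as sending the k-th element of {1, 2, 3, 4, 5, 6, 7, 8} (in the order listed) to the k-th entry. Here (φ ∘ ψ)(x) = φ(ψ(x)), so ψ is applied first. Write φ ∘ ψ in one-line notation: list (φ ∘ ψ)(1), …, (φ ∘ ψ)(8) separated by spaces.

1 4 3 6 5 2 8 7

(φ ∘ ψ)(x) = φ(ψ(x)). Computing each image: φ(ψ(1)) = φ(7) = 1, φ(ψ(2)) = φ(4) = 4, φ(ψ(3)) = φ(6) = 3, φ(ψ(4)) = φ(8) = 6, φ(ψ(5)) = φ(1) = 5, φ(ψ(6)) = φ(3) = 2, φ(ψ(7)) = φ(5) = 8, φ(ψ(8)) = φ(2) = 7.
Hence φ ∘ ψ = [1 4 3 6 5 2 8 7].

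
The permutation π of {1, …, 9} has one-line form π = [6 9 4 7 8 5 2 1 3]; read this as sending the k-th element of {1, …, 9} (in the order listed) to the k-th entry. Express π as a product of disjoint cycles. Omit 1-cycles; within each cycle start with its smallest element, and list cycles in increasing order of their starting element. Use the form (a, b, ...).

(1, 6, 5, 8)(2, 9, 3, 4, 7)

Iterating π from 1 gives 1 → 6 → 5 → 8 → 1; that is the 4-cycle (1, 6, 5, 8).
Continuing from each remaining unvisited element yields (1, 6, 5, 8)(2, 9, 3, 4, 7).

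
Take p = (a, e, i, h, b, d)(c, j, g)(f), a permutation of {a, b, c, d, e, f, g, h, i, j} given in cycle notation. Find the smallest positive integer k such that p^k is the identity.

The cycle type of p is (6, 3, 1).
The order of p is the least common multiple of its cycle lengths: lcm(6, 3) = 6.

6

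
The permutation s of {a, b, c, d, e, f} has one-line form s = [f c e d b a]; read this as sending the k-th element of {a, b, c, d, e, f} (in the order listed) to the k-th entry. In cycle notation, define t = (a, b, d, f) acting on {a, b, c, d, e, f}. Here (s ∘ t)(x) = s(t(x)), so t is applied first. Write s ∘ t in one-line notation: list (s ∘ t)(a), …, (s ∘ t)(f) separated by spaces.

c d e a b f

Chase each element through t then s: a → b → c; b → d → d; c → c → e; d → f → a; e → e → b; f → a → f.
So s ∘ t in one-line form is c d e a b f.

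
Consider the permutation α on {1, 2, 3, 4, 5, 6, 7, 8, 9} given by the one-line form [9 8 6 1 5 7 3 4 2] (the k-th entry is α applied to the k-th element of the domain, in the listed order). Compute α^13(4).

Tracing 4 → 1 → … returns to 4 after 5 steps, so 4 lies in a 5-cycle (1 9 2 8 4).
On a 5-cycle, α^5 is the identity, so α^13 = α^3 there (13 ≡ 3 mod 5).
Advancing 3 steps from 4: 4 → 1 → 9 → 2.

2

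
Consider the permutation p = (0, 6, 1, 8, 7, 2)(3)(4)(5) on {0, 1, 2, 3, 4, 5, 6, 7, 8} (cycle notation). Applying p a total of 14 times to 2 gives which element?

6

2 lies in the 6-cycle (0, 6, 1, 8, 7, 2).
On a 6-cycle, p^6 is the identity, so p^14 = p^2 there (14 ≡ 2 mod 6).
Advancing 2 steps from 2: 2 → 0 → 6.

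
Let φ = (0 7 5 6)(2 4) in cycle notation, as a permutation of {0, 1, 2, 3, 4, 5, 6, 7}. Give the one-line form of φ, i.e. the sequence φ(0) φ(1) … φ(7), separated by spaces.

7 1 4 3 2 6 0 5

Each element maps to the next entry in its cycle (wrapping to the front): 0→7, 1→1, 2→4, 3→3, 4→2, 5→6, 6→0, 7→5.
Listing these in domain order gives 7 1 4 3 2 6 0 5.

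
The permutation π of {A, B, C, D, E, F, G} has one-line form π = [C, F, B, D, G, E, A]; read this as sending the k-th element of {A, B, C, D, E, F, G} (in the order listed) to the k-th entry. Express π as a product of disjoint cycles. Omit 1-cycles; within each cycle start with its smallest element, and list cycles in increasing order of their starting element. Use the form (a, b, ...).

(A, C, B, F, E, G)

From A: A → C → B → F → E → G → A, closing the cycle (A, C, B, F, E, G).
Continuing from each remaining unvisited element yields (A, C, B, F, E, G).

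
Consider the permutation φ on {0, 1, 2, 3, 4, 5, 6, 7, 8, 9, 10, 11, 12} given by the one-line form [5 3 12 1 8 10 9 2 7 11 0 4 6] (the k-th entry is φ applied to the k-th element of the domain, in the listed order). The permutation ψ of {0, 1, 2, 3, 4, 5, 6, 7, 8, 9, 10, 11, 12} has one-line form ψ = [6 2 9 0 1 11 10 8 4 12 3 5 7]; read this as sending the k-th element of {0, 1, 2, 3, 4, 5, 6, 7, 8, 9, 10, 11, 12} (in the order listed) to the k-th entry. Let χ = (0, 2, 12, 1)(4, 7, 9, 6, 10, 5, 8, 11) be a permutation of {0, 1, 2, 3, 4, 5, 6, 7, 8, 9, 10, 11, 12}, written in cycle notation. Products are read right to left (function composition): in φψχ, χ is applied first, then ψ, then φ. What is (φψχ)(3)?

Apply the permutations in order: χ(3) = 3, then ψ(3) = 0, then φ(0) = 5. So (φψχ)(3) = 5.

5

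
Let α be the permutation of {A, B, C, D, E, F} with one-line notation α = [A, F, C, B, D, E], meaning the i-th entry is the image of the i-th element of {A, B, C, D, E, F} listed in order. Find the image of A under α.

A is element number 1 of the domain, and entry number 1 of the one-line form is A, so α(A) = A.

A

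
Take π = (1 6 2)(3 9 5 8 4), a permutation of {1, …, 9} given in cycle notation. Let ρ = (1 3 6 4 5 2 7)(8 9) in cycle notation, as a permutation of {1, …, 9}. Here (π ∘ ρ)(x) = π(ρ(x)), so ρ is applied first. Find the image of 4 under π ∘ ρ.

8

ρ(4) = 5, then π(5) = 8; composing gives (π ∘ ρ)(4) = 8.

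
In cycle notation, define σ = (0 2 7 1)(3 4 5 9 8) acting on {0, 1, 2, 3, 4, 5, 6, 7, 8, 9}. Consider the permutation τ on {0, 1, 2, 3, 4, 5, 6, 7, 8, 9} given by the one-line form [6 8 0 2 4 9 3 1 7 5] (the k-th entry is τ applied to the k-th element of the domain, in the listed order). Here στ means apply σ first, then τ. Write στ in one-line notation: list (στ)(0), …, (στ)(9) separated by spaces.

Chase each element through σ then τ: 0 → 2 → 0; 1 → 0 → 6; 2 → 7 → 1; 3 → 4 → 4; 4 → 5 → 9; 5 → 9 → 5; 6 → 6 → 3; 7 → 1 → 8; 8 → 3 → 2; 9 → 8 → 7.
Collecting the images, στ = [0 6 1 4 9 5 3 8 2 7].

0 6 1 4 9 5 3 8 2 7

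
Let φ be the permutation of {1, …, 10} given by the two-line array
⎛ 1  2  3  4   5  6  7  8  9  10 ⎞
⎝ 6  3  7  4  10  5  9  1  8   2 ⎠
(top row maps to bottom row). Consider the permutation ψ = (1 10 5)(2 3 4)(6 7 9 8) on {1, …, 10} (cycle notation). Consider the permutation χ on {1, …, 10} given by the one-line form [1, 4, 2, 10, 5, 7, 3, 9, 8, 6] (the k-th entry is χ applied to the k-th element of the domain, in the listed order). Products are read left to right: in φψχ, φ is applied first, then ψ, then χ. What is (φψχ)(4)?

4

Chase 4: φ(4) = 4; ψ(4) = 2; χ(2) = 4. Hence (φψχ)(4) = 4.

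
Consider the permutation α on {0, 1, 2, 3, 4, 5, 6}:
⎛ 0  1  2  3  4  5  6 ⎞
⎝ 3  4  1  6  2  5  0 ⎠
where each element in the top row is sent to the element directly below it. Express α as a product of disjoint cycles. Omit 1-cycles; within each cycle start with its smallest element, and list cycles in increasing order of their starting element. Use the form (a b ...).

From 0: 0 → 3 → 6 → 0, closing the cycle (0 3 6).
Continuing from each remaining unvisited element yields (0 3 6)(1 4 2).

(0 3 6)(1 4 2)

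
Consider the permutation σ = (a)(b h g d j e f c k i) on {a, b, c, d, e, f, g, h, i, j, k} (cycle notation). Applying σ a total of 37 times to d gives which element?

b

d lies in the 10-cycle (b h g d j e f c k i).
Since the cycle has length 10, σ^37 acts on it the same as σ^7 (37 mod 10 = 7).
Advancing 7 steps from d: d → j → e → f → c → k → i → b.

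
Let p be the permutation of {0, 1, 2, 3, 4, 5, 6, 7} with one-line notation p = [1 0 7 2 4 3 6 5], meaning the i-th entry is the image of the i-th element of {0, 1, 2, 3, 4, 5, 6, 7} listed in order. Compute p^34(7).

Tracing 7 → 5 → … returns to 7 after 4 steps, so 7 lies in a 4-cycle (2 7 5 3).
Powers repeat with period 4 on this cycle, and 34 mod 4 = 2, so p^34(7) = p^2(7).
Advancing 2 steps from 7: 7 → 5 → 3.

3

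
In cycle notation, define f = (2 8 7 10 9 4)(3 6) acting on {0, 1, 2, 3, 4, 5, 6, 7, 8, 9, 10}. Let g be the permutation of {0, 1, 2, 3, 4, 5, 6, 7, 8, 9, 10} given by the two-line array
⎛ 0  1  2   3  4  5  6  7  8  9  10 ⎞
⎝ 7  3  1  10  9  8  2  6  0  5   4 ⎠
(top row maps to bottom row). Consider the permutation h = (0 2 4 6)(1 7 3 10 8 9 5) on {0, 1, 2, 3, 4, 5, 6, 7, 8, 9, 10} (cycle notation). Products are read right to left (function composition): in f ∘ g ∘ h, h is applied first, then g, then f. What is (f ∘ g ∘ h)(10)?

(f ∘ g ∘ h)(10) = f(g(h(10))). h(10) = 8, then g(8) = 0, then f(0) = 0, so the result is 0.

0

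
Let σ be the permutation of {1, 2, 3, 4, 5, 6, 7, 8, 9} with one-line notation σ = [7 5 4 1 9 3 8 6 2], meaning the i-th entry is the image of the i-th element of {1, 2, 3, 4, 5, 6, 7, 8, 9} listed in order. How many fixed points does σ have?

0

No element satisfies σ(x) = x, so there are 0 fixed points.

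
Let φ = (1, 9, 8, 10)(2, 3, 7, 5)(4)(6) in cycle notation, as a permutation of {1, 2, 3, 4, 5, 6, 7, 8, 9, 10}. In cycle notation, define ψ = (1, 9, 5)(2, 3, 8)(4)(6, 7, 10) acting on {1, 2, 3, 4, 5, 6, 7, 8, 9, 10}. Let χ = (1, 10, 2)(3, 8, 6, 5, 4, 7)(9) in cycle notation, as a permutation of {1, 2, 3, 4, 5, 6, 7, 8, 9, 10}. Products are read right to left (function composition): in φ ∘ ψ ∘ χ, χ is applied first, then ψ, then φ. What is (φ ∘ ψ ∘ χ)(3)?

3

Chase 3: χ(3) = 8; ψ(8) = 2; φ(2) = 3. Hence (φ ∘ ψ ∘ χ)(3) = 3.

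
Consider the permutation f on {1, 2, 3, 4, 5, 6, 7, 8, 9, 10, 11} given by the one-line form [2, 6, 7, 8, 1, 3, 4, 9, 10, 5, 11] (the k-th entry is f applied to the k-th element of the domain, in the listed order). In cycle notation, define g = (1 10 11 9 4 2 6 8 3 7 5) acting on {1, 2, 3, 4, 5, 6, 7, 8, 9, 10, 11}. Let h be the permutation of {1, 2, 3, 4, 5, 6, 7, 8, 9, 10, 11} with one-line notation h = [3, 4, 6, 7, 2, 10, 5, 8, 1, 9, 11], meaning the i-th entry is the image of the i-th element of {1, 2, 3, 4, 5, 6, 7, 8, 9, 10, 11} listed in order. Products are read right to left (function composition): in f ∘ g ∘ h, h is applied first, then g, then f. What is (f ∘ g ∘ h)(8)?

7

(f ∘ g ∘ h)(8) = f(g(h(8))). h(8) = 8, then g(8) = 3, then f(3) = 7, so the result is 7.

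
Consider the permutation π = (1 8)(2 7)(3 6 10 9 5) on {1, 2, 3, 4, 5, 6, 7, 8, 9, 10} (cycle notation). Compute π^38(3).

9

3 lies in the 5-cycle (3 6 10 9 5).
Since the cycle has length 5, π^38 acts on it the same as π^3 (38 mod 5 = 3).
Stepping 3 places around the cycle: 3 → 6 → 10 → 9.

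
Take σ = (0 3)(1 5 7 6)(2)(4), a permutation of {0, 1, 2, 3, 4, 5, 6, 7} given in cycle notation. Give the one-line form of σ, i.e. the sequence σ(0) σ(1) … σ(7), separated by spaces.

3 5 2 0 4 7 1 6

Reading each image from the cycles: 0→3, 1→5, 2→2, 3→0, 4→4, 5→7, 6→1, 7→6.
Listing these in domain order gives 3 5 2 0 4 7 1 6.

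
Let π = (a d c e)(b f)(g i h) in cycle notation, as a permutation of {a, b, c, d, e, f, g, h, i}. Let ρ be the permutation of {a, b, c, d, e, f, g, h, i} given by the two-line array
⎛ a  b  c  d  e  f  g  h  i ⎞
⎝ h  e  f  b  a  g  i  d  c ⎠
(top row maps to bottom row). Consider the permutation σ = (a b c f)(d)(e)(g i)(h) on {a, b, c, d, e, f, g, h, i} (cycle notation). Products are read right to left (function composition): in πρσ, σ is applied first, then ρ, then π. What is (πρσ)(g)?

Apply the permutations in order: σ(g) = i, then ρ(i) = c, then π(c) = e. So (πρσ)(g) = e.

e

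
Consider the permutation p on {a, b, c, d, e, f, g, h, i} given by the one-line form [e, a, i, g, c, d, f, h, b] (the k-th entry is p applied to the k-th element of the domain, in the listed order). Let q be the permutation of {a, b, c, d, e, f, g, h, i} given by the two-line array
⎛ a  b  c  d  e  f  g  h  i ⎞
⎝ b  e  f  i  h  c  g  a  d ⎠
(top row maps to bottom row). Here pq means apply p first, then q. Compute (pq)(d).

First apply p: p(d) = g, then q(g) = g. Thus (pq)(d) = g.

g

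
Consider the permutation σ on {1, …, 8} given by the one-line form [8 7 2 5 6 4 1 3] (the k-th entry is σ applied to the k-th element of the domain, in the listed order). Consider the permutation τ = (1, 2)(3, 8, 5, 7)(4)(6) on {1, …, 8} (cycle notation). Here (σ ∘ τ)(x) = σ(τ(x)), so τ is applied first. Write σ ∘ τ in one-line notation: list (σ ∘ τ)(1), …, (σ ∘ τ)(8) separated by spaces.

(σ ∘ τ)(x) = σ(τ(x)). Computing each image: σ(τ(1)) = σ(2) = 7, σ(τ(2)) = σ(1) = 8, σ(τ(3)) = σ(8) = 3, σ(τ(4)) = σ(4) = 5, σ(τ(5)) = σ(7) = 1, σ(τ(6)) = σ(6) = 4, σ(τ(7)) = σ(3) = 2, σ(τ(8)) = σ(5) = 6.
Hence σ ∘ τ = [7 8 3 5 1 4 2 6].

7 8 3 5 1 4 2 6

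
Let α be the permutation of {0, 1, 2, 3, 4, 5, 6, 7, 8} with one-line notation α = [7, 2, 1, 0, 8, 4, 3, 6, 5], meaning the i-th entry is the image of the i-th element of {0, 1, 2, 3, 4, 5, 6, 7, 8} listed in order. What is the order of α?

Writing α as disjoint cycles, the cycle lengths are 4, 3, 2.
The order is lcm(4, 3, 2) = 12.

12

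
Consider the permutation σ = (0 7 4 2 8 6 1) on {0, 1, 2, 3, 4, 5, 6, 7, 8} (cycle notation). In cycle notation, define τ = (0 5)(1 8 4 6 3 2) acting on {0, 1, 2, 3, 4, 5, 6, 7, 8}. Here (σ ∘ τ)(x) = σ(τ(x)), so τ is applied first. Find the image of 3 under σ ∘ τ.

8

First apply τ: τ(3) = 2, then σ(2) = 8. Thus (σ ∘ τ)(3) = 8.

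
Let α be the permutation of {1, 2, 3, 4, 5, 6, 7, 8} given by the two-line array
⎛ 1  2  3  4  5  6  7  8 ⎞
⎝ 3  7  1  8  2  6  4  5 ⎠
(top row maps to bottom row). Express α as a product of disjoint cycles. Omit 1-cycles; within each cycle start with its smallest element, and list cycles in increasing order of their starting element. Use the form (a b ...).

(1 3)(2 7 4 8 5)

Start at 1 and follow images: 1 → 3 → 1, giving the cycle (1 3).
Continuing from each remaining unvisited element yields (1 3)(2 7 4 8 5).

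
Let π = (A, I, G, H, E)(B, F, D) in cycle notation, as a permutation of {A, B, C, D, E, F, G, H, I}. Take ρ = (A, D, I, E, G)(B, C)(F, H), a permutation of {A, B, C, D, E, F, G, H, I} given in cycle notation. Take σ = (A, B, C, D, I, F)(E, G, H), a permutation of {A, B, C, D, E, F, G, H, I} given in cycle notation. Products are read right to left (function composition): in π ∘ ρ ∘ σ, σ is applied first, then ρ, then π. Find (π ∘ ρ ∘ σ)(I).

E

Apply the permutations in order: σ(I) = F, then ρ(F) = H, then π(H) = E. So (π ∘ ρ ∘ σ)(I) = E.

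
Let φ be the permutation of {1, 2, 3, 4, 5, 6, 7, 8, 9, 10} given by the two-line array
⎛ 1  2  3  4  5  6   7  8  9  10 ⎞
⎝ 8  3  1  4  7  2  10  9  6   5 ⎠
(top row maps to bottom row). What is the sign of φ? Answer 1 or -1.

In disjoint-cycle form the cycle lengths are 6, 3, 1.
A cycle is odd iff its length is even; φ has 1 even-length cycle, so sgn(φ) = (−1)^1 and φ is odd.

-1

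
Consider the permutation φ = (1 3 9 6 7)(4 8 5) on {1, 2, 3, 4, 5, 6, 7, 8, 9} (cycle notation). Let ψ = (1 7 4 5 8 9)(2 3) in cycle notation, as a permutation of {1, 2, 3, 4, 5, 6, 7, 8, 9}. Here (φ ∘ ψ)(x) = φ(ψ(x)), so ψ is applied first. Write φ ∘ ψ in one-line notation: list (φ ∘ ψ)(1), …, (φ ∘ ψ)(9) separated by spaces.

For each element, apply ψ then φ: 1 → 7 → 1; 2 → 3 → 9; 3 → 2 → 2; 4 → 5 → 4; 5 → 8 → 5; 6 → 6 → 7; 7 → 4 → 8; 8 → 9 → 6; 9 → 1 → 3.
So φ ∘ ψ in one-line form is 1 9 2 4 5 7 8 6 3.

1 9 2 4 5 7 8 6 3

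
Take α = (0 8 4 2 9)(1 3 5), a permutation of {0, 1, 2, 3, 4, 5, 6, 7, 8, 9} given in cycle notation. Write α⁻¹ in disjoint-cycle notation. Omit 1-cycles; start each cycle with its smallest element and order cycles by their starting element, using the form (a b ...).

If α sends a → b within a cycle, α⁻¹ sends b → a; equivalently, reverse each cycle.
After reversing and putting each cycle's least element first, α⁻¹ = (0 9 2 4 8)(1 5 3).

(0 9 2 4 8)(1 5 3)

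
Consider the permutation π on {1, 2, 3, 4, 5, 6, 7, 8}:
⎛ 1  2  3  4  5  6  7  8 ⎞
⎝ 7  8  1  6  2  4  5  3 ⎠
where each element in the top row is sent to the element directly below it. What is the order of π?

6

The disjoint-cycle form of π has cycle lengths 6, 2.
Since disjoint cycles commute, ord(π) = lcm(6, 2) = 6.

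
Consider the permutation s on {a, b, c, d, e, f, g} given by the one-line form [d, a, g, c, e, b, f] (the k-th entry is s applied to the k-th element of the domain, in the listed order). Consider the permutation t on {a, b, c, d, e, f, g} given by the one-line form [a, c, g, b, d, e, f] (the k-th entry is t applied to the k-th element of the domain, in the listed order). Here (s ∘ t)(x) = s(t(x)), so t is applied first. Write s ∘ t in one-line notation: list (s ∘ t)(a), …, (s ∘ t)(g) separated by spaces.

d g f a c e b

(s ∘ t)(x) = s(t(x)). Computing each image: s(t(a)) = s(a) = d, s(t(b)) = s(c) = g, s(t(c)) = s(g) = f, s(t(d)) = s(b) = a, s(t(e)) = s(d) = c, s(t(f)) = s(e) = e, s(t(g)) = s(f) = b.
Hence s ∘ t = [d g f a c e b].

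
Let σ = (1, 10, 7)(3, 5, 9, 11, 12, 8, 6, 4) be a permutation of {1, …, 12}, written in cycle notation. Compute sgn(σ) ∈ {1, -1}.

-1

The cycle lengths are 8, 3, 1.
A cycle of length ℓ contributes ℓ−1 transpositions, so σ is a product of 7 + 2 = 9 transpositions — odd.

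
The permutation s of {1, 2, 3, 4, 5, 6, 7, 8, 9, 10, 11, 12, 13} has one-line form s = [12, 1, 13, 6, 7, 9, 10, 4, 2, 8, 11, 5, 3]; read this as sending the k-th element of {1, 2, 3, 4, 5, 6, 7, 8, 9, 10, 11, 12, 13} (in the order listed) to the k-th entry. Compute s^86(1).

Tracing 1 → 12 → … returns to 1 after 10 steps, so 1 lies in a 10-cycle (1 12 5 7 10 8 4 6 9 2).
On a 10-cycle, s^10 is the identity, so s^86 = s^6 there (86 ≡ 6 mod 10).
Stepping 6 places around the cycle: 1 → 12 → 5 → 7 → 10 → 8 → 4.

4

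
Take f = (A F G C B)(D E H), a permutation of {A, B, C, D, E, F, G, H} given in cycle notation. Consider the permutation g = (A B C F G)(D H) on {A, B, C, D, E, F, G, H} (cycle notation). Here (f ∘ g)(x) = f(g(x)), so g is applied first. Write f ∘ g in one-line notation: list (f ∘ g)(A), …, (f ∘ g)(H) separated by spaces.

A B G D H C F E

(f ∘ g)(x) = f(g(x)). Computing each image: f(g(A)) = f(B) = A, f(g(B)) = f(C) = B, f(g(C)) = f(F) = G, f(g(D)) = f(H) = D, f(g(E)) = f(E) = H, f(g(F)) = f(G) = C, f(g(G)) = f(A) = F, f(g(H)) = f(D) = E.
Hence f ∘ g = [A B G D H C F E].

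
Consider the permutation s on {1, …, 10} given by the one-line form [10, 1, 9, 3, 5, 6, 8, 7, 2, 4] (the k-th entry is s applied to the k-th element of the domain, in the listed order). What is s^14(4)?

Tracing 4 → 3 → … returns to 4 after 6 steps, so 4 lies in a 6-cycle (1 10 4 3 9 2).
Since the cycle has length 6, s^14 acts on it the same as s^2 (14 mod 6 = 2).
Advancing 2 steps from 4: 4 → 3 → 9.

9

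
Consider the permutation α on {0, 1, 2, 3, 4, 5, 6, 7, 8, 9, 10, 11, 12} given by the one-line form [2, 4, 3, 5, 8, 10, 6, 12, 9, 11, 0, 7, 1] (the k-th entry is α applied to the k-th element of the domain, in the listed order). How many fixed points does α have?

1

The fixed points (elements with α(x) = x) are {6}, so there is 1.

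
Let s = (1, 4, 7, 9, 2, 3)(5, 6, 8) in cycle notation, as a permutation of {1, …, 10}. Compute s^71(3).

2

3 lies in the 6-cycle (1, 4, 7, 9, 2, 3).
On a 6-cycle, s^6 is the identity, so s^71 = s^5 there (71 ≡ 5 mod 6).
Advancing 5 steps from 3: 3 → 1 → 4 → 7 → 9 → 2.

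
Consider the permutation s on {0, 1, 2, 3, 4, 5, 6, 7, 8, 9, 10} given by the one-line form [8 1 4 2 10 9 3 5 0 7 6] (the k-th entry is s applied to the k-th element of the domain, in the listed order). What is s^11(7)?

Tracing 7 → 5 → … returns to 7 after 3 steps, so 7 lies in a 3-cycle (5, 9, 7).
Since the cycle has length 3, s^11 acts on it the same as s^2 (11 mod 3 = 2).
Advancing 2 steps from 7: 7 → 5 → 9.

9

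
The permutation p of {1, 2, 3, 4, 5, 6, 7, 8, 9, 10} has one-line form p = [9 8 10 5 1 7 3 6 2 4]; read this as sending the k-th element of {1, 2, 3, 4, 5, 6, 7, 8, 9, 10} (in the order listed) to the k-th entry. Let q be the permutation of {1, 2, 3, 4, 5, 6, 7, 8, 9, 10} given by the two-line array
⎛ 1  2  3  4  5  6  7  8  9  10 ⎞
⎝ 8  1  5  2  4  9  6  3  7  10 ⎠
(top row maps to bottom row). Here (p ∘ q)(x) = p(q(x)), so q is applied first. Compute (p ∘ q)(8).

q(8) = 3, then p(3) = 10; composing gives (p ∘ q)(8) = 10.

10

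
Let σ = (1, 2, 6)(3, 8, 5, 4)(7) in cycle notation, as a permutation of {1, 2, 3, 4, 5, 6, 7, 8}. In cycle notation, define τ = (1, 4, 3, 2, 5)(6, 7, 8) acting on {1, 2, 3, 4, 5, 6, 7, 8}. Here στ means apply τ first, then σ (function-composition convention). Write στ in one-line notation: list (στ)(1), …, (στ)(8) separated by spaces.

For each element, apply τ then σ: 1 → 4 → 3; 2 → 5 → 4; 3 → 2 → 6; 4 → 3 → 8; 5 → 1 → 2; 6 → 7 → 7; 7 → 8 → 5; 8 → 6 → 1.
Collecting the images, στ = [3 4 6 8 2 7 5 1].

3 4 6 8 2 7 5 1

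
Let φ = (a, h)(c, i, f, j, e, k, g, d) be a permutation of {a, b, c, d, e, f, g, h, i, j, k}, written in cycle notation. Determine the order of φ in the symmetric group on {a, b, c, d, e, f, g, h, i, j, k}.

The disjoint cycles have lengths 8, 2, 1.
Since disjoint cycles commute, ord(φ) = lcm(8, 2) = 8.

8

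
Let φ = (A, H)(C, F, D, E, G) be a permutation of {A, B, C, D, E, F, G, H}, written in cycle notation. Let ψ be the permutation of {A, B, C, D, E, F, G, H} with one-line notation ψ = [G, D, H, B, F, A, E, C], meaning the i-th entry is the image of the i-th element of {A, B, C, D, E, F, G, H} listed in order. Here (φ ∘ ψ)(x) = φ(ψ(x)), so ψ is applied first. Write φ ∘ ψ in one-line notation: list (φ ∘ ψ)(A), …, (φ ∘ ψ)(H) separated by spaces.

C E A B D H G F

(φ ∘ ψ)(x) = φ(ψ(x)). Computing each image: φ(ψ(A)) = φ(G) = C, φ(ψ(B)) = φ(D) = E, φ(ψ(C)) = φ(H) = A, φ(ψ(D)) = φ(B) = B, φ(ψ(E)) = φ(F) = D, φ(ψ(F)) = φ(A) = H, φ(ψ(G)) = φ(E) = G, φ(ψ(H)) = φ(C) = F.
Hence φ ∘ ψ = [C E A B D H G F].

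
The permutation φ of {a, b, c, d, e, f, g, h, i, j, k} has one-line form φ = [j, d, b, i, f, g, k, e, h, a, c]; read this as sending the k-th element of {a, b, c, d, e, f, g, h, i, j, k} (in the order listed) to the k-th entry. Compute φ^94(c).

h

Tracing c → b → … returns to c after 9 steps, so c lies in a 9-cycle (b d i h e f g k c).
On a 9-cycle, φ^9 is the identity, so φ^94 = φ^4 there (94 ≡ 4 mod 9).
Stepping 4 places around the cycle: c → b → d → i → h.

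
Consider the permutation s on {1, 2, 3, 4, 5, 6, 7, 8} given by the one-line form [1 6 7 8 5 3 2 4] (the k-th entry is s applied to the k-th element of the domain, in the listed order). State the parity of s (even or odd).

In disjoint-cycle form the cycle lengths are 4, 2, 1, 1.
A cycle is odd iff its length is even; s has 2 even-length cycles, so sgn(s) = (−1)^2 and s is even.

even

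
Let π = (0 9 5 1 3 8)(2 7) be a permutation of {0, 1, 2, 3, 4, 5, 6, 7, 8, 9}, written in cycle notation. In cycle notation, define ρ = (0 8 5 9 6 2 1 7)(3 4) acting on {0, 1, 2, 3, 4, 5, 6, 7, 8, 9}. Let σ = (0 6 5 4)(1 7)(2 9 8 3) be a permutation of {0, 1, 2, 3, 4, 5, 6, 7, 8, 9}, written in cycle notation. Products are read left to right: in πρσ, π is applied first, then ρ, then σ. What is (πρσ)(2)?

(πρσ)(2) = σ(ρ(π(2))). π(2) = 7, then ρ(7) = 0, then σ(0) = 6, so the result is 6.

6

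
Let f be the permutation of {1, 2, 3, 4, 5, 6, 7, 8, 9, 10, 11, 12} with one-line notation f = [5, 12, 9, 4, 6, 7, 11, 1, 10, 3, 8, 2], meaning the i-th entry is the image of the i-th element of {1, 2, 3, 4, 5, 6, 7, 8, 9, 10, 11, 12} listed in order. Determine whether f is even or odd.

even

In disjoint-cycle form the cycle lengths are 6, 3, 2, 1.
A cycle of length ℓ contributes ℓ−1 transpositions, so f is a product of 5 + 2 + 1 = 8 transpositions — even.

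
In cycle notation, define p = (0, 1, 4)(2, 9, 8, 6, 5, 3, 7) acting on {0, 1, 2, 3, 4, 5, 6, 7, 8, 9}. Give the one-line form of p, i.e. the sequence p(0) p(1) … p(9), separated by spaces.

1 4 9 7 0 3 5 2 6 8

Reading each image from the cycles: 0→1, 1→4, 2→9, 3→7, 4→0, 5→3, 6→5, 7→2, 8→6, 9→8.
Listing these in domain order gives 1 4 9 7 0 3 5 2 6 8.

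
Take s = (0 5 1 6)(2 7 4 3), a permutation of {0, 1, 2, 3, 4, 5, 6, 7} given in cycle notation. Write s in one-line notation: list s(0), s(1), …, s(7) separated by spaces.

Reading each image from the cycles: 0→5, 1→6, 2→7, 3→2, 4→3, 5→1, 6→0, 7→4.
Listing these in domain order gives 5 6 7 2 3 1 0 4.

5 6 7 2 3 1 0 4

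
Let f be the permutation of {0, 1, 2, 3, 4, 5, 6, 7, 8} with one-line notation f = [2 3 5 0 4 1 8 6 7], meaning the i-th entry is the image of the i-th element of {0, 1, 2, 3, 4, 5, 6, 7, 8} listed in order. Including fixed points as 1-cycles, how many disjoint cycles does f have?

The cycle decomposition is (0, 2, 5, 1, 3)(4)(6, 8, 7), which has 3 cycles (counting 1-cycles).

3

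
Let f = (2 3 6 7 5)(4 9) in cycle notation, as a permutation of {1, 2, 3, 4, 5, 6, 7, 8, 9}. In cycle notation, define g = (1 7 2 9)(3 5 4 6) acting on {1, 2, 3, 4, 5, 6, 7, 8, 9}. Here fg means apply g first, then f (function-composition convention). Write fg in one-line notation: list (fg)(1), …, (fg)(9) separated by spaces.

5 4 2 7 9 6 3 8 1

(fg)(x) = f(g(x)). Computing each image: f(g(1)) = f(7) = 5, f(g(2)) = f(9) = 4, f(g(3)) = f(5) = 2, f(g(4)) = f(6) = 7, f(g(5)) = f(4) = 9, f(g(6)) = f(3) = 6, f(g(7)) = f(2) = 3, f(g(8)) = f(8) = 8, f(g(9)) = f(1) = 1.
Hence fg = [5 4 2 7 9 6 3 8 1].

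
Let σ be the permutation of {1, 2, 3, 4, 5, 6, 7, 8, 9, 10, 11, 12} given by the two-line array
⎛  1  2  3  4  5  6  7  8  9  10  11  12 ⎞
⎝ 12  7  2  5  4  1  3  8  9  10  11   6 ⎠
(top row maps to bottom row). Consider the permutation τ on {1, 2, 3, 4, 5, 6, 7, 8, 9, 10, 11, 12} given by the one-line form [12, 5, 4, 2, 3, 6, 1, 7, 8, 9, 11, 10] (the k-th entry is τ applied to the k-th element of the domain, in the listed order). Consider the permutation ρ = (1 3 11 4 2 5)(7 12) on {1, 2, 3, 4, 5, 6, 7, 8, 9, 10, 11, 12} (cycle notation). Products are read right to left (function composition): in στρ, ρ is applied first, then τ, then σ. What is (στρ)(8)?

(στρ)(8) = σ(τ(ρ(8))). ρ(8) = 8, then τ(8) = 7, then σ(7) = 3, so the result is 3.

3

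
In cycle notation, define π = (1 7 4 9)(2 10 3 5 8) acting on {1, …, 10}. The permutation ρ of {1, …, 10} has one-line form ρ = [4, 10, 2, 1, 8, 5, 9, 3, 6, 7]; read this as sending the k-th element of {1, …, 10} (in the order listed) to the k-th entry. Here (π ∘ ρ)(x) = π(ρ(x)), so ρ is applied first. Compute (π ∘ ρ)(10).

4

ρ(10) = 7, then π(7) = 4; composing gives (π ∘ ρ)(10) = 4.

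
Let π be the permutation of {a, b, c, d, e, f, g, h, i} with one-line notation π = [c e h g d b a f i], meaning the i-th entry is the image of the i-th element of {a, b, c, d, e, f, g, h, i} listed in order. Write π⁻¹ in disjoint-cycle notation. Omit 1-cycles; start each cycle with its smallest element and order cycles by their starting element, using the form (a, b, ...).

(a, g, d, e, b, f, h, c)

The cycle decomposition of π is (a, c, h, f, b, e, d, g).
The inverse reverses every cycle; in canonical form, π⁻¹ = (a, g, d, e, b, f, h, c).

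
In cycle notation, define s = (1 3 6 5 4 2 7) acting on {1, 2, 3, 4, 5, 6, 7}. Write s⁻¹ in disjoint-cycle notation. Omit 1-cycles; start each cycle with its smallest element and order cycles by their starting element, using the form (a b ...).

The inverse reverses each cycle.
Reversing each cycle of s and rotating so the smallest element leads gives (1 7 2 4 5 6 3).

(1 7 2 4 5 6 3)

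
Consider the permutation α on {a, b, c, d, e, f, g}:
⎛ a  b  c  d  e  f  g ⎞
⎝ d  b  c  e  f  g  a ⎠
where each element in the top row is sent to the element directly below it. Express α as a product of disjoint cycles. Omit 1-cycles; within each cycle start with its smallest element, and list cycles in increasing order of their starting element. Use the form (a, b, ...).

Iterating α from a gives a → d → e → f → g → a; that is the 5-cycle (a, d, e, f, g).
Repeating from the next unused element and collecting all non-trivial cycles gives (a, d, e, f, g).

(a, d, e, f, g)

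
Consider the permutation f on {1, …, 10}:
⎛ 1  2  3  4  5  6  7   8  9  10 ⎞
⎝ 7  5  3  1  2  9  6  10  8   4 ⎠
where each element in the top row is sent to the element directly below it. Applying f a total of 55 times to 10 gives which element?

8

Tracing 10 → 4 → … returns to 10 after 7 steps, so 10 lies in a 7-cycle (1 7 6 9 8 10 4).
Since the cycle has length 7, f^55 acts on it the same as f^6 (55 mod 7 = 6).
Advancing 6 steps from 10: 10 → 4 → 1 → 7 → 6 → 9 → 8.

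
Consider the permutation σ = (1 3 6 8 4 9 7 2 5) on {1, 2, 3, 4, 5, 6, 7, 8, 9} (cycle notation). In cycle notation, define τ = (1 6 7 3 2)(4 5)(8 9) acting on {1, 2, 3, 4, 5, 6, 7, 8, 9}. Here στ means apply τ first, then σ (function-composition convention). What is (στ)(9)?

τ(9) = 8, then σ(8) = 4; composing gives (στ)(9) = 4.

4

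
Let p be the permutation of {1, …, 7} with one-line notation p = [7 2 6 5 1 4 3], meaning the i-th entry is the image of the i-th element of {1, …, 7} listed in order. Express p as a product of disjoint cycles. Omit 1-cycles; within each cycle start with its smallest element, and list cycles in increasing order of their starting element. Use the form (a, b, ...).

(1, 7, 3, 6, 4, 5)

Start at 1 and follow images: 1 → 7 → 3 → 6 → 4 → 5 → 1, giving the cycle (1, 7, 3, 6, 4, 5).
Repeating from the next unused element and collecting all non-trivial cycles gives (1, 7, 3, 6, 4, 5).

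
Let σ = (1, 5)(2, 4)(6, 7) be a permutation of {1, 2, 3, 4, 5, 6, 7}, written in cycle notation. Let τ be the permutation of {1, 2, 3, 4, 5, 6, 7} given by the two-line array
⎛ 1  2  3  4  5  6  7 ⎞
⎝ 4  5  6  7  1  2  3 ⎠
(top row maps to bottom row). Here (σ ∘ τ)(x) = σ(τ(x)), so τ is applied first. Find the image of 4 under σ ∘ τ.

First apply τ: τ(4) = 7, then σ(7) = 6. Thus (σ ∘ τ)(4) = 6.

6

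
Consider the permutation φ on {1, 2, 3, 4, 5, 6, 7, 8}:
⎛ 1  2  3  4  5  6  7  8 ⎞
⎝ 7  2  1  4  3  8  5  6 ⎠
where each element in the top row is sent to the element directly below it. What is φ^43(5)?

Tracing 5 → 3 → … returns to 5 after 4 steps, so 5 lies in a 4-cycle (1 7 5 3).
Powers repeat with period 4 on this cycle, and 43 mod 4 = 3, so φ^43(5) = φ^3(5).
Stepping 3 places around the cycle: 5 → 3 → 1 → 7.

7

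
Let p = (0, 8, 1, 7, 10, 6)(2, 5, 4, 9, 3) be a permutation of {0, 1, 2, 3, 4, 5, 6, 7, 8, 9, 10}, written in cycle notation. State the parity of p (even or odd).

The cycle lengths are 6, 5.
A cycle of length ℓ contributes ℓ−1 transpositions, so p is a product of 5 + 4 = 9 transpositions — odd.

odd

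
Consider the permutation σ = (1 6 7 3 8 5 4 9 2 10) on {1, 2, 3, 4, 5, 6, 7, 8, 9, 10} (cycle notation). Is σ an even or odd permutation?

The cycle lengths are 10.
A cycle is odd iff its length is even; σ has 1 even-length cycle, so sgn(σ) = (−1)^1 and σ is odd.

odd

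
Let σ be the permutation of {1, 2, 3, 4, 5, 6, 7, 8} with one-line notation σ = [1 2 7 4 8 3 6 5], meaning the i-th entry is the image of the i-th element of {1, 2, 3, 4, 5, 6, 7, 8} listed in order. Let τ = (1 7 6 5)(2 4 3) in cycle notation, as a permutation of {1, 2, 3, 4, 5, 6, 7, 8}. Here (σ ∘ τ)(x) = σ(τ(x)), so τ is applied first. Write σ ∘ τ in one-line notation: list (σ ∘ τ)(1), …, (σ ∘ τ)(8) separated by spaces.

(σ ∘ τ)(x) = σ(τ(x)). Computing each image: σ(τ(1)) = σ(7) = 6, σ(τ(2)) = σ(4) = 4, σ(τ(3)) = σ(2) = 2, σ(τ(4)) = σ(3) = 7, σ(τ(5)) = σ(1) = 1, σ(τ(6)) = σ(5) = 8, σ(τ(7)) = σ(6) = 3, σ(τ(8)) = σ(8) = 5.
Hence σ ∘ τ = [6 4 2 7 1 8 3 5].

6 4 2 7 1 8 3 5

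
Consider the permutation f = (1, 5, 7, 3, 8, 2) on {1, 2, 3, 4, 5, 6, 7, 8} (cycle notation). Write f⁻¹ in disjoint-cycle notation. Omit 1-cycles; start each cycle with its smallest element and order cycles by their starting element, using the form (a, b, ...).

(1, 2, 8, 3, 7, 5)

Inverting a permutation written in cycle notation just reverses the order within every cycle.
After reversing and putting each cycle's least element first, f⁻¹ = (1, 2, 8, 3, 7, 5).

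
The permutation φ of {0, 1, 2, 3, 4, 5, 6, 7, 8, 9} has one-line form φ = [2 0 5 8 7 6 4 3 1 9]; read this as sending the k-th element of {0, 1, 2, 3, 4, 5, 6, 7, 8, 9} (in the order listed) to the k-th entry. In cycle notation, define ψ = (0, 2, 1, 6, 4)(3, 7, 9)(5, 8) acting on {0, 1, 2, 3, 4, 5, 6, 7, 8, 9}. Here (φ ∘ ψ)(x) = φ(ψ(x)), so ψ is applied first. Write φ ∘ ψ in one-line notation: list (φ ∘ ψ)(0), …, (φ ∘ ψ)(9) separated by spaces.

For each element, apply ψ then φ: 0 → 2 → 5; 1 → 6 → 4; 2 → 1 → 0; 3 → 7 → 3; 4 → 0 → 2; 5 → 8 → 1; 6 → 4 → 7; 7 → 9 → 9; 8 → 5 → 6; 9 → 3 → 8.
Collecting the images, φ ∘ ψ = [5 4 0 3 2 1 7 9 6 8].

5 4 0 3 2 1 7 9 6 8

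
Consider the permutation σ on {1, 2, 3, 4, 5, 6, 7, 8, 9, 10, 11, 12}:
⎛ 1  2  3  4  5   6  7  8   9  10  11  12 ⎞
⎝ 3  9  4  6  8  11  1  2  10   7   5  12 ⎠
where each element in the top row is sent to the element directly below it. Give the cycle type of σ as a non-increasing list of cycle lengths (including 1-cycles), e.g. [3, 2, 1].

[11, 1]

The disjoint cycles are (1, 3, 4, 6, 11, 5, 8, 2, 9, 10, 7)(12), with lengths 11, 1 in non-increasing order.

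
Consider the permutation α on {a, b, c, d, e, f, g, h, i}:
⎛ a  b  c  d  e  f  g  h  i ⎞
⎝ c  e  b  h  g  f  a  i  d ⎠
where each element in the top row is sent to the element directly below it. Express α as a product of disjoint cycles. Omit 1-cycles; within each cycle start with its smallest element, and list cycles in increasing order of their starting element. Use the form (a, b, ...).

(a, c, b, e, g)(d, h, i)

Iterating α from a gives a → c → b → e → g → a; that is the 5-cycle (a, c, b, e, g).
Repeating from the next unused element and collecting all non-trivial cycles gives (a, c, b, e, g)(d, h, i).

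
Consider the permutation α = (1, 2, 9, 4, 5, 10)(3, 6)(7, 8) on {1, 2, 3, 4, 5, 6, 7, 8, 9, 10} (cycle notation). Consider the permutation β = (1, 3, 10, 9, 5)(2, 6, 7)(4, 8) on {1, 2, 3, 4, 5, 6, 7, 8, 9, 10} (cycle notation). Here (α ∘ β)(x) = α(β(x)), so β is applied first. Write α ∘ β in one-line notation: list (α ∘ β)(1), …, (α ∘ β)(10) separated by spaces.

(α ∘ β)(x) = α(β(x)). Computing each image: α(β(1)) = α(3) = 6, α(β(2)) = α(6) = 3, α(β(3)) = α(10) = 1, α(β(4)) = α(8) = 7, α(β(5)) = α(1) = 2, α(β(6)) = α(7) = 8, α(β(7)) = α(2) = 9, α(β(8)) = α(4) = 5, α(β(9)) = α(5) = 10, α(β(10)) = α(9) = 4.
Hence α ∘ β = [6 3 1 7 2 8 9 5 10 4].

6 3 1 7 2 8 9 5 10 4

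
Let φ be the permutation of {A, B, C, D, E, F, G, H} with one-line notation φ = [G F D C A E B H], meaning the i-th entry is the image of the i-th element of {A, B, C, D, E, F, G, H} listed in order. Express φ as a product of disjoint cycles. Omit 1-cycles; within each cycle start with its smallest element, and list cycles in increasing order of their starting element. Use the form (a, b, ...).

(A, G, B, F, E)(C, D)

Iterating φ from A gives A → G → B → F → E → A; that is the 5-cycle (A, G, B, F, E).
Continuing from each remaining unvisited element yields (A, G, B, F, E)(C, D).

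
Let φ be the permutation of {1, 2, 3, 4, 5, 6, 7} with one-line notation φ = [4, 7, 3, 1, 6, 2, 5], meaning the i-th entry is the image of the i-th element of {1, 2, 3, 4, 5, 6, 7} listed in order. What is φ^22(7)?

6

Tracing 7 → 5 → … returns to 7 after 4 steps, so 7 lies in a 4-cycle (2 7 5 6).
Powers repeat with period 4 on this cycle, and 22 mod 4 = 2, so φ^22(7) = φ^2(7).
Stepping 2 places around the cycle: 7 → 5 → 6.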